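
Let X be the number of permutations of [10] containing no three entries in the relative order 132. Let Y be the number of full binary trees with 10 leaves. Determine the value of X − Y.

11934

For any fixed pattern of length 3, the pattern-avoiding permutations of [10] number C_10. So X = C_10 = 16796.
Full binary trees with 10 leaves have 10−1 = 9 internal nodes, so there are C_9 of them. So Y = C_9 = 4862.
X − Y = 16796 − 4862 = 11934.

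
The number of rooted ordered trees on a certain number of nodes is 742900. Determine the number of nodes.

Rooted ordered trees on m nodes are counted by C_{m−1}. Since C_13 = 742900, the index is 13.
So the index is 13, and the number of nodes is 13 + 1 = 14.

14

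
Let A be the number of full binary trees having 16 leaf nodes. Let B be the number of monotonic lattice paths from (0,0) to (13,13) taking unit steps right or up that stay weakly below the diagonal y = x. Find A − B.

8951945

Full binary trees with 16 leaves have 16−1 = 15 internal nodes, so there are C_15 of them. So A = C_15 = 9694845.
Sub-diagonal monotone paths from (0,0) to (13,13) biject with Dyck paths of semilength 13, giving C_13. So B = C_13 = 742900.
A − B = 9694845 − 742900 = 8951945.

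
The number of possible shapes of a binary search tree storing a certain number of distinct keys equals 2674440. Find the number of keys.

Binary search tree shapes on n keys are counted by C_n, and C_14 = 2674440.

14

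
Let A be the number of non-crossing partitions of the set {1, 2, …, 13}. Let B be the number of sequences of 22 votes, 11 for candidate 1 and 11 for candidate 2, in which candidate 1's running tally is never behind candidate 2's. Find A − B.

684114

Non-crossing partitions of an n-element set are counted by C_n; here n = 13. So A = C_13 = 742900.
Ballot sequences with n votes each where one side never trails are Dyck words, counted by C_n; here n = 11. So B = C_11 = 58786.
A − B = 742900 − 58786 = 684114.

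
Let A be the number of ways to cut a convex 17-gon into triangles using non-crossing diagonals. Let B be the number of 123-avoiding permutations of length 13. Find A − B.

The number of triangulations of a 17-gon is the Catalan number C_15 (index = sides − 2). So A = C_15 = 9694845.
Permutations of [n] avoiding any single length-3 pattern are counted by C_n; here n = 13. So B = C_13 = 742900.
A − B = 9694845 − 742900 = 8951945.

8951945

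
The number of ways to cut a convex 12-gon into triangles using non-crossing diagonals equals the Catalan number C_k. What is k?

The number of triangulations of a 12-gon is the Catalan number C_10 (index = sides − 2).

10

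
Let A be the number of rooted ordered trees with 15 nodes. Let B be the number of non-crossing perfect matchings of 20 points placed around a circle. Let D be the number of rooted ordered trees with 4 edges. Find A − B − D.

A rooted plane tree on 15 nodes has 14 edges, and such trees are counted by C_14. So A = C_14 = 2674440.
Pairing 20 circle points by 10 non-crossing chords gives C_10 matchings. So B = C_10 = 16796.
A rooted plane tree with 4 edges has 5 nodes, and the count is C_4. So D = C_4 = 14.
A − B − D = 2674440 − 16796 − 14 = 2657630.

2657630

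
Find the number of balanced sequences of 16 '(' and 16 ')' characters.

A balanced arrangement of 16 bracket pairs is a Dyck word of semilength 16, so the count is C_16.
C_16 = C_15 · 2(2·15+1)/(15+2) = 9694845 · 62/17 = 35357670.

35357670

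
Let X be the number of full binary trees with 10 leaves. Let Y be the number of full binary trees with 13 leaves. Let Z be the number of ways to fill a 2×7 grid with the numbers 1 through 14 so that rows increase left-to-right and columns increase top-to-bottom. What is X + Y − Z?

A full binary tree with L leaves has L−1 internal nodes and is counted by C_{L−1}; L = 10 gives C_9. So X = C_9 = 4862.
A full binary tree with L leaves has L−1 internal nodes and is counted by C_{L−1}; L = 13 gives C_12. So Y = C_12 = 208012.
Standard Young tableaux of shape 2×n are counted by C_n; here n = 7. So Z = C_7 = 429.
X + Y − Z = 4862 + 208012 − 429 = 212445.

212445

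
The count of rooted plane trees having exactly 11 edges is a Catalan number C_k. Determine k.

Rooted ordered trees with n edges are counted by C_n; here n = 11.

11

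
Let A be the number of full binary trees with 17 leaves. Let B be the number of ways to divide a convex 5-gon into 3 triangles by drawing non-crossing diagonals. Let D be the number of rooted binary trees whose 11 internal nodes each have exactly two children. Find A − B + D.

Full binary trees with 17 leaves have 17−1 = 16 internal nodes, so there are C_16 of them. So A = C_16 = 35357670.
The number of triangulations of a 5-gon is the Catalan number C_3 (index = sides − 2). So B = C_3 = 5.
Full binary trees with n internal nodes are counted by C_n; here n = 11. So D = C_11 = 58786.
A − B + D = 35357670 − 5 + 58786 = 35416451.

35416451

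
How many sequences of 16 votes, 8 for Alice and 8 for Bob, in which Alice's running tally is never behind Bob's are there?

1430

Ballot sequences with n votes each where one side never trails are Dyck words, counted by C_n; here n = 8.
C_8 = C(16,8)/9 = 12870/9 = 1430.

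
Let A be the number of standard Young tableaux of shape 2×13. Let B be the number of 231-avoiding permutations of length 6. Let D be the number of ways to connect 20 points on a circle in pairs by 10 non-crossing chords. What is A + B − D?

By the hook-length formula (or a Dyck-path bijection), SYT of shape 2×13 number C_13. So A = C_13 = 742900.
Permutations of [n] avoiding any single length-3 pattern are counted by C_n; here n = 6. So B = C_6 = 132.
Non-crossing perfect matchings of 2n points on a circle are counted by C_n; with 20 points, n = 10. So D = C_10 = 16796.
A + B − D = 742900 + 132 − 16796 = 726236.

726236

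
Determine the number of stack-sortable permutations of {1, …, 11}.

58786

By Knuth's characterisation, the stack-sortable permutations of length 11 are the 231-avoiders, numbering C_11.
C_11 = C(22,11)/12 = 705432/12 = 58786.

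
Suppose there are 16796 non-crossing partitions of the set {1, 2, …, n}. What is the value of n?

10

Non-crossing partitions of [n] are counted by C_n. The Catalan number equal to 16796 is C_10.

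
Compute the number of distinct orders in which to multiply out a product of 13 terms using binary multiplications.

Bracketing 13 factors into binary products is counted by C_{13−1} = C_12.
C_12 = C_11 · 2(2·11+1)/(11+2) = 58786 · 46/13 = 208012.

208012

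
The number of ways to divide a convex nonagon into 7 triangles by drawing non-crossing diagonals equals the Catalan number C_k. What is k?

7

The number of triangulations of a 9-gon is the Catalan number C_7 (index = sides − 2).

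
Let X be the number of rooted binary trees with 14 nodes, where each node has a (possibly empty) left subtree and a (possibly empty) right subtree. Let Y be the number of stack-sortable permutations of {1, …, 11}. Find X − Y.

2615654

Binary trees (left/right distinguished) on n nodes are counted by C_n; here n = 14. So X = C_14 = 2674440.
Stack-sortable permutations are exactly the 231-avoiding ones, counted by C_n; here n = 11. So Y = C_11 = 58786.
X − Y = 2674440 − 58786 = 2615654.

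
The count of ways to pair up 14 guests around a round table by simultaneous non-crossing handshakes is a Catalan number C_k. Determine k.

7

Non-crossing handshake pairings of 2n people are counted by C_n; 14 people gives n = 7.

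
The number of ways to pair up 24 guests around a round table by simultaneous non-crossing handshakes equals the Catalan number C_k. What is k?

With 24 = 2·12 people, non-crossing handshake pairings are non-crossing perfect matchings on a circle, counted by C_12.

12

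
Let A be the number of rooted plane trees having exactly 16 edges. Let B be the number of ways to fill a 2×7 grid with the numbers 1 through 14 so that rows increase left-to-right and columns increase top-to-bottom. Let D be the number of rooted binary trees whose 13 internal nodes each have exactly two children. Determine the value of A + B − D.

A rooted plane tree with 16 edges has 17 nodes, and the count is C_16. So A = C_16 = 35357670.
By the hook-length formula (or a Dyck-path bijection), SYT of shape 2×7 number C_7. So B = C_7 = 429.
The number of full binary trees on 13 internal nodes is the Catalan number C_13. So D = C_13 = 742900.
A + B − D = 35357670 + 429 − 742900 = 34615199.

34615199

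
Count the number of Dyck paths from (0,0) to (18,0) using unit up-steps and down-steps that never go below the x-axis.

Paths of 9 up- and 9 down-steps that never dip below the axis are Dyck paths; their count is C_9.
C_9 = C(18,9)/10 = 48620/10 = 4862.

4862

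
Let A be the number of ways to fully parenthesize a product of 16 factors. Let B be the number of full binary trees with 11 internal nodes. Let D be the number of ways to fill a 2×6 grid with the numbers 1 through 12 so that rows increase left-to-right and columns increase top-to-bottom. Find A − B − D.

9635927

Bracketing 16 factors into binary products is counted by C_{16−1} = C_15. So A = C_15 = 9694845.
Full binary trees with n internal nodes are counted by C_n; here n = 11. So B = C_11 = 58786.
Standard Young tableaux of shape 2×n are counted by C_n; here n = 6. So D = C_6 = 132.
A − B − D = 9694845 − 58786 − 132 = 9635927.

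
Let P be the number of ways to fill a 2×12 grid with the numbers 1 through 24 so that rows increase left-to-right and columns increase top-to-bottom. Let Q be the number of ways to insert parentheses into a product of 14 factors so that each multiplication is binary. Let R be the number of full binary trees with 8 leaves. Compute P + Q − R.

950483

Standard Young tableaux of shape 2×n are counted by C_n; here n = 12. So P = C_12 = 208012.
Ways to associate a product of 14 factors correspond to binary trees on 14 leaves, so the count is C_13. So Q = C_13 = 742900.
Full binary trees with 8 leaves have 8−1 = 7 internal nodes, so there are C_7 of them. So R = C_7 = 429.
P + Q − R = 208012 + 742900 − 429 = 950483.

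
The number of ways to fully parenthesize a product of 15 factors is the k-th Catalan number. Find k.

Bracketing 15 factors into binary products is counted by C_{15−1} = C_14.

14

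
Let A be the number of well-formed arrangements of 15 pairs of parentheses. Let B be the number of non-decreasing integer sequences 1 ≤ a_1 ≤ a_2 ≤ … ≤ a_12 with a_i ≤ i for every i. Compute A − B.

Balanced strings of n pairs of brackets are counted by C_n; here n = 15. So A = C_15 = 9694845.
Weakly increasing sequences with a_i ≤ i biject with Dyck paths of semilength 12, so there are C_12. So B = C_12 = 208012.
A − B = 9694845 − 208012 = 9486833.

9486833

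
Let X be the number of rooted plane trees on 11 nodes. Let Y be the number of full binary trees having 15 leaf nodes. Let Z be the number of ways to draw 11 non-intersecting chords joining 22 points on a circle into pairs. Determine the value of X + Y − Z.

2632450

Rooted ordered (plane) trees on m nodes have m−1 edges and are counted by C_{m−1}; m = 11 gives C_10. So X = C_10 = 16796.
Full binary trees with 15 leaves have 15−1 = 14 internal nodes, so there are C_14 of them. So Y = C_14 = 2674440.
Non-crossing perfect matchings of 2n points on a circle are counted by C_n; with 22 points, n = 11. So Z = C_11 = 58786.
X + Y − Z = 16796 + 2674440 − 58786 = 2632450.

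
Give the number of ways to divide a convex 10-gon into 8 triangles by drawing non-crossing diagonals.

1430

A convex 10-gon is triangulated into 8 triangles, and the number of such triangulations is the Catalan number C_{10−2} = C_8.
C_8 = C(16,8)/9 = 12870/9 = 1430.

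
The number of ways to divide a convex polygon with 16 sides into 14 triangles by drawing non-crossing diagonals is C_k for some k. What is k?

14

Triangulations of a convex m-gon are counted by C_{m−2}; with m = 16 this is C_14.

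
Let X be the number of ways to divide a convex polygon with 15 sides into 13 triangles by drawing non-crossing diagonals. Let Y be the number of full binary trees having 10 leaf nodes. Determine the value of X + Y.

747762

The number of triangulations of a 15-gon is the Catalan number C_13 (index = sides − 2). So X = C_13 = 742900.
Full binary trees with 10 leaves have 10−1 = 9 internal nodes, so there are C_9 of them. So Y = C_9 = 4862.
X + Y = 742900 + 4862 = 747762.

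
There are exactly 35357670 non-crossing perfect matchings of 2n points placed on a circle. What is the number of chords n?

16

Non-crossing pairings of 2n points on a circle are counted by C_n. Since C_16 = 35357670, the index is 16.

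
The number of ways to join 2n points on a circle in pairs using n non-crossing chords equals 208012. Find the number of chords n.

Non-crossing pairings of 2n points on a circle are counted by C_n. The Catalan number equal to 208012 is C_12.

12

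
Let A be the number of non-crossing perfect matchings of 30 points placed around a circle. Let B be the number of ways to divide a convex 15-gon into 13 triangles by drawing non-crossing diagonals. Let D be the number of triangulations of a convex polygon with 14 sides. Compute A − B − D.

Non-crossing perfect matchings of 2n points on a circle are counted by C_n; with 30 points, n = 15. So A = C_15 = 9694845.
The number of triangulations of a 15-gon is the Catalan number C_13 (index = sides − 2). So B = C_13 = 742900.
The number of triangulations of a 14-gon is the Catalan number C_12 (index = sides − 2). So D = C_12 = 208012.
A − B − D = 9694845 − 742900 − 208012 = 8743933.

8743933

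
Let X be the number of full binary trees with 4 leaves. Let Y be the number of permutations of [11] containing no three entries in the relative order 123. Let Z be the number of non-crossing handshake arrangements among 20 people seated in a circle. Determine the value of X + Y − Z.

Full binary trees with 4 leaves have 4−1 = 3 internal nodes, so there are C_3 of them. So X = C_3 = 5.
For any fixed pattern of length 3, the pattern-avoiding permutations of [11] number C_11. So Y = C_11 = 58786.
Non-crossing handshake pairings of 2n people are counted by C_n; 20 people gives n = 10. So Z = C_10 = 16796.
X + Y − Z = 5 + 58786 − 16796 = 41995.

41995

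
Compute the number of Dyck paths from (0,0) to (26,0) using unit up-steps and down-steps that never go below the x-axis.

Paths of 13 up- and 13 down-steps that never dip below the axis are Dyck paths; their count is C_13.
C_13 = C(26,13)/14 = 10400600/14 = 742900.

742900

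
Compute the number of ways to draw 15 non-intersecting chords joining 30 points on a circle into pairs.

Pairing 30 circle points by 15 non-crossing chords gives C_15 matchings.
C_15 = 9694845.

9694845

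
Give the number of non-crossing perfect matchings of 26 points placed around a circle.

Non-crossing perfect matchings of 2n points on a circle are counted by C_n; with 26 points, n = 13.
C_13 = C_12 · 2(2·12+1)/(12+2) = 208012 · 50/14 = 742900.

742900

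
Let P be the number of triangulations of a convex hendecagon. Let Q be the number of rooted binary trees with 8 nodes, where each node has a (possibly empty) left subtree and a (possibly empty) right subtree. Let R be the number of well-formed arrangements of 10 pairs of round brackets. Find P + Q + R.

The number of triangulations of an 11-gon is the Catalan number C_9 (index = sides − 2). So P = C_9 = 4862.
Binary trees (left/right distinguished) on n nodes are counted by C_n; here n = 8. So Q = C_8 = 1430.
With 10 pairs the number of balanced bracket strings is the Catalan number C_10. So R = C_10 = 16796.
P + Q + R = 4862 + 1430 + 16796 = 23088.

23088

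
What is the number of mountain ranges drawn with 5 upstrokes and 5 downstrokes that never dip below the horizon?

A Dyck path with 5 up-steps and 5 down-steps has semilength 5, so there are C_5 of them.
C_5 = C_4 · 2(2·4+1)/(4+2) = 14 · 18/6 = 42.

42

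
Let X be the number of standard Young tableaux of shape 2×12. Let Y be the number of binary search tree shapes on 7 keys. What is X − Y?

207583

By the hook-length formula (or a Dyck-path bijection), SYT of shape 2×12 number C_12. So X = C_12 = 208012.
Binary trees (left/right distinguished) on n nodes are counted by C_n; here n = 7. So Y = C_7 = 429.
X − Y = 208012 − 429 = 207583.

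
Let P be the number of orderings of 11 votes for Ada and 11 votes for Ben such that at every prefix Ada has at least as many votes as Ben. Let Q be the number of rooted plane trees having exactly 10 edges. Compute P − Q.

41990

Reading a vote for the leader as '(' and for the other as ')' turns such a sequence into a balanced string of 11 pairs, so the count is C_11. So P = C_11 = 58786.
Rooted ordered trees with n edges are counted by C_n; here n = 10. So Q = C_10 = 16796.
P − Q = 58786 − 16796 = 41990.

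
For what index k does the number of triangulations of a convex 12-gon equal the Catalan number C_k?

Triangulations of a convex m-gon are counted by C_{m−2}; with m = 12 this is C_10.

10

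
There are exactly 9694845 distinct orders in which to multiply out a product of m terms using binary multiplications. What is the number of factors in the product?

Parenthesizations of m factors are counted by C_{m−1}; 9694845 = C_15.
So the index is 15, and the number of factors is 15 + 1 = 16.

16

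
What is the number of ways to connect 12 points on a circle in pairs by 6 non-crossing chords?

132

Non-crossing perfect matchings of 2n points on a circle are counted by C_n; with 12 points, n = 6.
C_6 = C(12,6)/7 = 924/7 = 132.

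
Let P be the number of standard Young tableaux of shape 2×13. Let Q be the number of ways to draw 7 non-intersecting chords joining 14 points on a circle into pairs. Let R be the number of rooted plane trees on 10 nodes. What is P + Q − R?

Standard Young tableaux of shape 2×n are counted by C_n; here n = 13. So P = C_13 = 742900.
Non-crossing perfect matchings of 2n points on a circle are counted by C_n; with 14 points, n = 7. So Q = C_7 = 429.
Rooted ordered (plane) trees on m nodes have m−1 edges and are counted by C_{m−1}; m = 10 gives C_9. So R = C_9 = 4862.
P + Q − R = 742900 + 429 − 4862 = 738467.

738467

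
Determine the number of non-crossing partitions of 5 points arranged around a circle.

42

Non-crossing partitions of an n-element set are counted by C_n; here n = 5.
C_5 = C(10,5)/6 = 252/6 = 42.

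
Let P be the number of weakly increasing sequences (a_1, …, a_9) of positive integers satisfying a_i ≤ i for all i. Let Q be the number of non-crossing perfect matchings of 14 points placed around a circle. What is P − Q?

4433

Weakly increasing sequences with a_i ≤ i biject with Dyck paths of semilength 9, so there are C_9. So P = C_9 = 4862.
Non-crossing perfect matchings of 2n points on a circle are counted by C_n; with 14 points, n = 7. So Q = C_7 = 429.
P − Q = 4862 − 429 = 4433.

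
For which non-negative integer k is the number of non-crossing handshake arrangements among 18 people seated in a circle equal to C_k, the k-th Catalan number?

9

Non-crossing handshake pairings of 2n people are counted by C_n; 18 people gives n = 9.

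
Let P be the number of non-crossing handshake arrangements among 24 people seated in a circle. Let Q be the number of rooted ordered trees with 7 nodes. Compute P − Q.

Non-crossing handshake pairings of 2n people are counted by C_n; 24 people gives n = 12. So P = C_12 = 208012.
A rooted plane tree on 7 nodes has 6 edges, and such trees are counted by C_6. So Q = C_6 = 132.
P − Q = 208012 − 132 = 207880.

207880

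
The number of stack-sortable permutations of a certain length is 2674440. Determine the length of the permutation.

Stack-sortable permutations of [n] are counted by C_n; 2674440 = C_14.

14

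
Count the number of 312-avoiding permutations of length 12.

208012

Permutations of [n] avoiding any single length-3 pattern are counted by C_n; here n = 12.
C_12 = C(24,12)/13 = 2704156/13 = 208012.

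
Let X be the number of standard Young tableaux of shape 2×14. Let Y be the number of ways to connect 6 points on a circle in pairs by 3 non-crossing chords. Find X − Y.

2674435

By the hook-length formula (or a Dyck-path bijection), SYT of shape 2×14 number C_14. So X = C_14 = 2674440.
Pairing 6 circle points by 3 non-crossing chords gives C_3 matchings. So Y = C_3 = 5.
X − Y = 2674440 − 5 = 2674435.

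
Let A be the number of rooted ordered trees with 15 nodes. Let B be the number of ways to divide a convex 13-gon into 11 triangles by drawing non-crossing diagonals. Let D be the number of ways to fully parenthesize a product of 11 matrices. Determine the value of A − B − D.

2598858

A rooted plane tree on 15 nodes has 14 edges, and such trees are counted by C_14. So A = C_14 = 2674440.
The number of triangulations of a 13-gon is the Catalan number C_11 (index = sides − 2). So B = C_11 = 58786.
Parenthesizations of m factors correspond to full binary trees with m leaves, counted by C_{m−1}; m = 11 gives C_10. So D = C_10 = 16796.
A − B − D = 2674440 − 58786 − 16796 = 2598858.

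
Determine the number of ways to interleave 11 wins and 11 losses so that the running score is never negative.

58786

Reading a vote for the leader as '(' and for the other as ')' turns such a sequence into a balanced string of 11 pairs, so the count is C_11.
C_11 = C_10 · 2(2·10+1)/(10+2) = 16796 · 42/12 = 58786.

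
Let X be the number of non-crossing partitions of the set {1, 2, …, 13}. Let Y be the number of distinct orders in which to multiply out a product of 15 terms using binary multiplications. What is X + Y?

Non-crossing partitions of an n-element set are counted by C_n; here n = 13. So X = C_13 = 742900.
Parenthesizations of m factors correspond to full binary trees with m leaves, counted by C_{m−1}; m = 15 gives C_14. So Y = C_14 = 2674440.
X + Y = 742900 + 2674440 = 3417340.

3417340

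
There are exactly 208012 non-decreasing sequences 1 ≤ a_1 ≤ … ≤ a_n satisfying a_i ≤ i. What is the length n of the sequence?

12

Such sub-staircase sequences of length n are counted by C_n, and C_12 = 208012.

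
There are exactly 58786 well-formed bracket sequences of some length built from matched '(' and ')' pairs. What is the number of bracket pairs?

Balanced strings of n bracket-pairs are counted by C_n; 58786 = C_11.

11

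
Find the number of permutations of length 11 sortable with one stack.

Stack-sortable permutations are exactly the 231-avoiding ones, counted by C_n; here n = 11.
C_11 = 58786.

58786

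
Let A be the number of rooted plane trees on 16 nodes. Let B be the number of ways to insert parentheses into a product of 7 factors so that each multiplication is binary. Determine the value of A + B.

A rooted plane tree on 16 nodes has 15 edges, and such trees are counted by C_15. So A = C_15 = 9694845.
Bracketing 7 factors into binary products is counted by C_{7−1} = C_6. So B = C_6 = 132.
A + B = 9694845 + 132 = 9694977.

9694977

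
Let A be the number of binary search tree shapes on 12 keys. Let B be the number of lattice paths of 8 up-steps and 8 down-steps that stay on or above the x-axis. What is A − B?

There are C_n binary search tree shapes on n keys; with n = 12 that is C_12. So A = C_12 = 208012.
Dyck paths of semilength n (length 2n) are counted by C_n; here n = 8. So B = C_8 = 1430.
A − B = 208012 − 1430 = 206582.

206582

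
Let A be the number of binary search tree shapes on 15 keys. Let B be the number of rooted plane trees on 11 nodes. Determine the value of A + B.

9711641

There are C_n binary search tree shapes on n keys; with n = 15 that is C_15. So A = C_15 = 9694845.
Rooted ordered (plane) trees on m nodes have m−1 edges and are counted by C_{m−1}; m = 11 gives C_10. So B = C_10 = 16796.
A + B = 9694845 + 16796 = 9711641.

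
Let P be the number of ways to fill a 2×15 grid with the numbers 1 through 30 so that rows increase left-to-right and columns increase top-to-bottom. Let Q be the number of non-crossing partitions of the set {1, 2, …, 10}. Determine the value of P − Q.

9678049

Standard Young tableaux of shape 2×n are counted by C_n; here n = 15. So P = C_15 = 9694845.
The non-crossing partitions of [10] form a lattice of size C_10. So Q = C_10 = 16796.
P − Q = 9694845 − 16796 = 9678049.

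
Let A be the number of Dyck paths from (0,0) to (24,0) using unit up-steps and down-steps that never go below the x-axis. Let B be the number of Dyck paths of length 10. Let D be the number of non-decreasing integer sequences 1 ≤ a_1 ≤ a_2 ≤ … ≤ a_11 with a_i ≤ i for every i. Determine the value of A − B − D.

149184

A Dyck path with 12 up-steps and 12 down-steps has semilength 12, so there are C_12 of them. So A = C_12 = 208012.
A Dyck path with 5 up-steps and 5 down-steps has semilength 5, so there are C_5 of them. So B = C_5 = 42.
Such sub-staircase sequences of length n are counted by C_n; here n = 11. So D = C_11 = 58786.
A − B − D = 208012 − 42 − 58786 = 149184.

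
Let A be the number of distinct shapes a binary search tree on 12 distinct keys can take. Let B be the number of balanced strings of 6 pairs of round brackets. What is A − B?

207880

Rooted binary trees with 12 nodes (each child slot possibly empty) number C_12. So A = C_12 = 208012.
Balanced strings of n pairs of brackets are counted by C_n; here n = 6. So B = C_6 = 132.
A − B = 208012 − 132 = 207880.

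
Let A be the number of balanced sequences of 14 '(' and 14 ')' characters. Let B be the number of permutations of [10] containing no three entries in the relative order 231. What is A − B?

A balanced arrangement of 14 bracket pairs is a Dyck word of semilength 14, so the count is C_14. So A = C_14 = 2674440.
For any fixed pattern of length 3, the pattern-avoiding permutations of [10] number C_10. So B = C_10 = 16796.
A − B = 2674440 − 16796 = 2657644.

2657644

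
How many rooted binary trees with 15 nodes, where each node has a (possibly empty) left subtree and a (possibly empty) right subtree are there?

Rooted binary trees with 15 nodes (each child slot possibly empty) number C_15.
C_15 = 9694845.

9694845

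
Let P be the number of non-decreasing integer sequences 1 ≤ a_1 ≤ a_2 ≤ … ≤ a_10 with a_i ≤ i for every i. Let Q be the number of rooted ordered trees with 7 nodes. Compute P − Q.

Such sub-staircase sequences of length n are counted by C_n; here n = 10. So P = C_10 = 16796.
A rooted plane tree on 7 nodes has 6 edges, and such trees are counted by C_6. So Q = C_6 = 132.
P − Q = 16796 − 132 = 16664.

16664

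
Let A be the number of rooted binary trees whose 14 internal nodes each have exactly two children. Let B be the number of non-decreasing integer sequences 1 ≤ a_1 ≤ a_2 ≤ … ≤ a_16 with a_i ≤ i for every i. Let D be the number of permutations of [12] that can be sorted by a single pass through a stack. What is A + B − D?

The number of full binary trees on 14 internal nodes is the Catalan number C_14. So A = C_14 = 2674440.
Such sub-staircase sequences of length n are counted by C_n; here n = 16. So B = C_16 = 35357670.
By Knuth's characterisation, the stack-sortable permutations of length 12 are the 231-avoiders, numbering C_12. So D = C_12 = 208012.
A + B − D = 2674440 + 35357670 − 208012 = 37824098.

37824098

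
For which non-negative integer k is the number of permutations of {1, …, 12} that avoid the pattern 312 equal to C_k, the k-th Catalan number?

12

For any fixed pattern of length 3, the pattern-avoiding permutations of [12] number C_12.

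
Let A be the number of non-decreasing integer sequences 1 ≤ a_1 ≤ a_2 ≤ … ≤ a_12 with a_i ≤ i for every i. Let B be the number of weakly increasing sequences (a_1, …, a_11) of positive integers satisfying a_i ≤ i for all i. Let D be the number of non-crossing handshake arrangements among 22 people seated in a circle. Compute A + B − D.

208012

Weakly increasing sequences with a_i ≤ i biject with Dyck paths of semilength 12, so there are C_12. So A = C_12 = 208012.
Weakly increasing sequences with a_i ≤ i biject with Dyck paths of semilength 11, so there are C_11. So B = C_11 = 58786.
Non-crossing handshake pairings of 2n people are counted by C_n; 22 people gives n = 11. So D = C_11 = 58786.
A + B − D = 208012 + 58786 − 58786 = 208012.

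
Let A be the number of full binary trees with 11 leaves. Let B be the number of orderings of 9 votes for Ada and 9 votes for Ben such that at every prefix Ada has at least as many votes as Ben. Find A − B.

Full binary trees with 11 leaves have 11−1 = 10 internal nodes, so there are C_10 of them. So A = C_10 = 16796.
Ballot sequences with n votes each where one side never trails are Dyck words, counted by C_n; here n = 9. So B = C_9 = 4862.
A − B = 16796 − 4862 = 11934.

11934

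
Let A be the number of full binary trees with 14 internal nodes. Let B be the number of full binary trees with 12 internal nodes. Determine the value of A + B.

2882452

Full binary trees with n internal nodes are counted by C_n; here n = 14. So A = C_14 = 2674440.
The number of full binary trees on 12 internal nodes is the Catalan number C_12. So B = C_12 = 208012.
A + B = 2674440 + 208012 = 2882452.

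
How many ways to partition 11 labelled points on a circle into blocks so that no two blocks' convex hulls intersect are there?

58786

Non-crossing partitions of an n-element set are counted by C_n; here n = 11.
C_11 = 58786.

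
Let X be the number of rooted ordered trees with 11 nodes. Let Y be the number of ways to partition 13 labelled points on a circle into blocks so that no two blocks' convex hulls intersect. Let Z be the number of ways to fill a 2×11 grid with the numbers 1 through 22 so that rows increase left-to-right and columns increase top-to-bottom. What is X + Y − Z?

Rooted ordered (plane) trees on m nodes have m−1 edges and are counted by C_{m−1}; m = 11 gives C_10. So X = C_10 = 16796.
The non-crossing partitions of [13] form a lattice of size C_13. So Y = C_13 = 742900.
By the hook-length formula (or a Dyck-path bijection), SYT of shape 2×11 number C_11. So Z = C_11 = 58786.
X + Y − Z = 16796 + 742900 − 58786 = 700910.

700910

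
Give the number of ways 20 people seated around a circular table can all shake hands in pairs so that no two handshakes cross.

Non-crossing handshake pairings of 2n people are counted by C_n; 20 people gives n = 10.
C_10 = 16796.

16796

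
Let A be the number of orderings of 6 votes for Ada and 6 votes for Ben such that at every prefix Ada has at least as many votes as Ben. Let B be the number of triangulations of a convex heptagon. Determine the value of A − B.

90

Reading a vote for the leader as '(' and for the other as ')' turns such a sequence into a balanced string of 6 pairs, so the count is C_6. So A = C_6 = 132.
The number of triangulations of a 7-gon is the Catalan number C_5 (index = sides − 2). So B = C_5 = 42.
A − B = 132 − 42 = 90.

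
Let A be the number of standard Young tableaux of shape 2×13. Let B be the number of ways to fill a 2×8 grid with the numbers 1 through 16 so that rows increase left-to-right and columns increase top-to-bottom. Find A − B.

741470

By the hook-length formula (or a Dyck-path bijection), SYT of shape 2×13 number C_13. So A = C_13 = 742900.
Standard Young tableaux of shape 2×n are counted by C_n; here n = 8. So B = C_8 = 1430.
A − B = 742900 − 1430 = 741470.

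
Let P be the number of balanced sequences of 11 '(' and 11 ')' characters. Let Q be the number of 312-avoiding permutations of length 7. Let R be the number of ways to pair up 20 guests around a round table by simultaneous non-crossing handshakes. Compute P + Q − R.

42419

A balanced arrangement of 11 bracket pairs is a Dyck word of semilength 11, so the count is C_11. So P = C_11 = 58786.
Permutations of [n] avoiding any single length-3 pattern are counted by C_n; here n = 7. So Q = C_7 = 429.
Non-crossing handshake pairings of 2n people are counted by C_n; 20 people gives n = 10. So R = C_10 = 16796.
P + Q − R = 58786 + 429 − 16796 = 42419.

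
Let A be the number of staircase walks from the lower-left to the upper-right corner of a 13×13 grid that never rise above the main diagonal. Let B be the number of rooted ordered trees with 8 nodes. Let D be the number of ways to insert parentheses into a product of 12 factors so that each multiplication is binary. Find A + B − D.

684543

Sub-diagonal monotone paths from (0,0) to (13,13) biject with Dyck paths of semilength 13, giving C_13. So A = C_13 = 742900.
Rooted ordered (plane) trees on m nodes have m−1 edges and are counted by C_{m−1}; m = 8 gives C_7. So B = C_7 = 429.
Bracketing 12 factors into binary products is counted by C_{12−1} = C_11. So D = C_11 = 58786.
A + B − D = 742900 + 429 − 58786 = 684543.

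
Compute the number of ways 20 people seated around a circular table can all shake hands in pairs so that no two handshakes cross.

16796

With 20 = 2·10 people, non-crossing handshake pairings are non-crossing perfect matchings on a circle, counted by C_10.
C_10 = 16796.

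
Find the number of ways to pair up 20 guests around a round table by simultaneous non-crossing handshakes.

16796

Non-crossing handshake pairings of 2n people are counted by C_n; 20 people gives n = 10.
C_10 = C_9 · 2(2·9+1)/(9+2) = 4862 · 38/11 = 16796.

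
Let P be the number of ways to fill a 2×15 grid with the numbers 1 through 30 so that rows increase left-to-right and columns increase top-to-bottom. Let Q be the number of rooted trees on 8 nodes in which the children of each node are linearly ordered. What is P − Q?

9694416

Standard Young tableaux of shape 2×n are counted by C_n; here n = 15. So P = C_15 = 9694845.
Rooted ordered (plane) trees on m nodes have m−1 edges and are counted by C_{m−1}; m = 8 gives C_7. So Q = C_7 = 429.
P − Q = 9694845 − 429 = 9694416.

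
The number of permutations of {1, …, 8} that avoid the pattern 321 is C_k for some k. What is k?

Permutations of [n] avoiding any single length-3 pattern are counted by C_n; here n = 8.

8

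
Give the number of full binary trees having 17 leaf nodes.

35357670

Full binary trees with 17 leaves have 17−1 = 16 internal nodes, so there are C_16 of them.
C_16 = C_15 · 2(2·15+1)/(15+2) = 9694845 · 62/17 = 35357670.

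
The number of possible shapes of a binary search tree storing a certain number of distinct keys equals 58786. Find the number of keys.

Binary search tree shapes on n keys are counted by C_n; 58786 = C_11.

11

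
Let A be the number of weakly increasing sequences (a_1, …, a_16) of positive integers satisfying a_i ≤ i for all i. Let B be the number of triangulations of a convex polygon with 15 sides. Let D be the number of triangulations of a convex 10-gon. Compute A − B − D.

34613340

Weakly increasing sequences with a_i ≤ i biject with Dyck paths of semilength 16, so there are C_16. So A = C_16 = 35357670.
Triangulations of a convex m-gon are counted by C_{m−2}; with m = 15 this is C_13. So B = C_13 = 742900.
The number of triangulations of a 10-gon is the Catalan number C_8 (index = sides − 2). So D = C_8 = 1430.
A − B − D = 35357670 − 742900 − 1430 = 34613340.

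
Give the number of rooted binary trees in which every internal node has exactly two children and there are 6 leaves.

Full binary trees with 6 leaves have 6−1 = 5 internal nodes, so there are C_5 of them.
C_5 = C(10,5)/6 = 252/6 = 42.

42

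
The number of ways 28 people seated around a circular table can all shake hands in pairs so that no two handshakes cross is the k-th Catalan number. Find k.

Non-crossing handshake pairings of 2n people are counted by C_n; 28 people gives n = 14.

14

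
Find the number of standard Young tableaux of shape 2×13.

Standard Young tableaux of shape 2×n are counted by C_n; here n = 13.
C_13 = C_12 · 2(2·12+1)/(12+2) = 208012 · 50/14 = 742900.

742900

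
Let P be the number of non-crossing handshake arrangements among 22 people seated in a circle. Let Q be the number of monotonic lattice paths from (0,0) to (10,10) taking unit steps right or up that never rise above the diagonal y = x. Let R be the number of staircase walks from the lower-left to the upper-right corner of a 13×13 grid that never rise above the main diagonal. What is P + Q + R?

818482

With 22 = 2·11 people, non-crossing handshake pairings are non-crossing perfect matchings on a circle, counted by C_11. So P = C_11 = 58786.
Monotone paths in an n×n grid that stay weakly below the diagonal are counted by C_n; here n = 10. So Q = C_10 = 16796.
Sub-diagonal monotone paths from (0,0) to (13,13) biject with Dyck paths of semilength 13, giving C_13. So R = C_13 = 742900.
P + Q + R = 58786 + 16796 + 742900 = 818482.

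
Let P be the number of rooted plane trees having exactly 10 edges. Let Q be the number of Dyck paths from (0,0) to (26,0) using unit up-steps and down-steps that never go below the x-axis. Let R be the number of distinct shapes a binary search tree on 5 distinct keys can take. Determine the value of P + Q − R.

759654

A rooted plane tree with 10 edges has 11 nodes, and the count is C_10. So P = C_10 = 16796.
Dyck paths of semilength n (length 2n) are counted by C_n; here n = 13. So Q = C_13 = 742900.
Rooted binary trees with 5 nodes (each child slot possibly empty) number C_5. So R = C_5 = 42.
P + Q − R = 16796 + 742900 − 42 = 759654.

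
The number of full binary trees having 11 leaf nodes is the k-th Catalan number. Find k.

Full binary trees with 11 leaves have 11−1 = 10 internal nodes, so there are C_10 of them.

10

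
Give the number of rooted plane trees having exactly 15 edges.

9694845

A rooted plane tree with 15 edges has 16 nodes, and the count is C_15.
C_15 = C(30,15)/16 = 155117520/16 = 9694845.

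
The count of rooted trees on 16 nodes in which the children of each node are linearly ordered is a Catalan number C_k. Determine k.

A rooted plane tree on 16 nodes has 15 edges, and such trees are counted by C_15.

15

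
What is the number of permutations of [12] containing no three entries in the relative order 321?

Permutations of [n] avoiding any single length-3 pattern are counted by C_n; here n = 12.
C_12 = C(24,12)/13 = 2704156/13 = 208012.

208012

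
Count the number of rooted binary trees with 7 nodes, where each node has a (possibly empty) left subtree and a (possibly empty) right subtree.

Binary trees (left/right distinguished) on n nodes are counted by C_n; here n = 7.
C_7 = 429.

429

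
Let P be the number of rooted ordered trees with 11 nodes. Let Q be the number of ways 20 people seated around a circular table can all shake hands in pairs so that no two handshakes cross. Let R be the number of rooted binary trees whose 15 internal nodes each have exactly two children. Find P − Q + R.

9694845

Rooted ordered (plane) trees on m nodes have m−1 edges and are counted by C_{m−1}; m = 11 gives C_10. So P = C_10 = 16796.
Non-crossing handshake pairings of 2n people are counted by C_n; 20 people gives n = 10. So Q = C_10 = 16796.
Full binary trees with n internal nodes are counted by C_n; here n = 15. So R = C_15 = 9694845.
P − Q + R = 16796 − 16796 + 9694845 = 9694845.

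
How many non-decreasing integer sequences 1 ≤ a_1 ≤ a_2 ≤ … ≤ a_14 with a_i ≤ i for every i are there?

Such sub-staircase sequences of length n are counted by C_n; here n = 14.
C_14 = C(28,14)/15 = 40116600/15 = 2674440.

2674440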